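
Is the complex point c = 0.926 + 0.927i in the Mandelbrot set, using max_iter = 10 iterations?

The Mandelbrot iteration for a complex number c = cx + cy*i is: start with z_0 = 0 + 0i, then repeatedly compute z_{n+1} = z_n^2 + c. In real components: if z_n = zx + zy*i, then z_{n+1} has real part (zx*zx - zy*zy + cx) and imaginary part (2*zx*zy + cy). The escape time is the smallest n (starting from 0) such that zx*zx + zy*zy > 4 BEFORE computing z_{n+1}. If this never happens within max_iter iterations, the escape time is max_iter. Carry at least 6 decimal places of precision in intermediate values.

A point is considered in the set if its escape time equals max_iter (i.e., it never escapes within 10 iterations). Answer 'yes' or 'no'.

z_0 = 0 + 0i, c = 0.9260 + 0.9270i
Iter 1: z = 0.9260 + 0.9270i, |z|^2 = 1.7168
Iter 2: z = 0.9241 + 2.6438i, |z|^2 = 7.8437
Escaped at iteration 2

Answer: no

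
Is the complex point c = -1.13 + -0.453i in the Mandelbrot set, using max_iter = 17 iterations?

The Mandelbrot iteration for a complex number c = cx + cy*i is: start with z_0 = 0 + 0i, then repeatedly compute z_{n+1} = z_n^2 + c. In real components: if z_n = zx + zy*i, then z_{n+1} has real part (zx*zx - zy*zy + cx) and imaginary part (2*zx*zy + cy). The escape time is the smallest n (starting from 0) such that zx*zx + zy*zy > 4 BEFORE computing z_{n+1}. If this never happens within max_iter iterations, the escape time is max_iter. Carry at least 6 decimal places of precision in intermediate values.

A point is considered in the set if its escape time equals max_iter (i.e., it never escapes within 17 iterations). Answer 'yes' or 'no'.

z_0 = 0 + 0i, c = -1.1300 + -0.4530i
Iter 1: z = -1.1300 + -0.4530i, |z|^2 = 1.4821
Iter 2: z = -0.0583 + 0.5708i, |z|^2 = 0.3292
Iter 3: z = -1.4524 + -0.5196i, |z|^2 = 2.3794
Iter 4: z = 0.7095 + 1.0562i, |z|^2 = 1.6190
Iter 5: z = -1.7422 + 1.0458i, |z|^2 = 4.1289
Escaped at iteration 5

Answer: no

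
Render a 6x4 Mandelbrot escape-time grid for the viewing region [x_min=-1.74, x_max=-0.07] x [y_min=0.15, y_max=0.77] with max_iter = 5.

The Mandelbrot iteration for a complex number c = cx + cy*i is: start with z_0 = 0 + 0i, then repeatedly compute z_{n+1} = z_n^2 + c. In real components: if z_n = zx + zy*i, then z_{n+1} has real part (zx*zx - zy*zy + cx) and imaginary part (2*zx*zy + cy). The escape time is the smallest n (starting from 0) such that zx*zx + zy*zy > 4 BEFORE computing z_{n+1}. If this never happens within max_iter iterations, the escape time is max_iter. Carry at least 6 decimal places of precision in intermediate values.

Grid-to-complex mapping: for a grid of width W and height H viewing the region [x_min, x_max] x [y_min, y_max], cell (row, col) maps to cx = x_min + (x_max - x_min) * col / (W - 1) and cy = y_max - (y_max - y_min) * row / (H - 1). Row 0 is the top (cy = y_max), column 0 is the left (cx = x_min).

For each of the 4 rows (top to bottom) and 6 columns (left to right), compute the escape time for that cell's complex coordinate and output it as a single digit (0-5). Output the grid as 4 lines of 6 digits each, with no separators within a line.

(row=0, col=0): c = -1.7400 + 0.7700i → escape time 2
(row=0, col=1): c = -1.4060 + 0.7700i → escape time 3
(row=0, col=2): c = -1.0720 + 0.7700i → escape time 3
(row=0, col=3): c = -0.7380 + 0.7700i → escape time 4
(row=0, col=4): c = -0.4040 + 0.7700i → escape time 5
(row=0, col=5): c = -0.0700 + 0.7700i → escape time 5
(row=1, col=0): c = -1.7400 + 0.5633i → escape time 3
(row=1, col=1): c = -1.4060 + 0.5633i → escape time 3
(row=1, col=2): c = -1.0720 + 0.5633i → escape time 5
(row=1, col=3): c = -0.7380 + 0.5633i → escape time 5
(row=1, col=4): c = -0.4040 + 0.5633i → escape time 5
(row=1, col=5): c = -0.0700 + 0.5633i → escape time 5
(row=2, col=0): c = -1.7400 + 0.3567i → escape time 3
(row=2, col=1): c = -1.4060 + 0.3567i → escape time 5
(row=2, col=2): c = -1.0720 + 0.3567i → escape time 5
(row=2, col=3): c = -0.7380 + 0.3567i → escape time 5
(row=2, col=4): c = -0.4040 + 0.3567i → escape time 5
(row=2, col=5): c = -0.0700 + 0.3567i → escape time 5
(row=3, col=0): c = -1.7400 + 0.1500i → escape time 4
(row=3, col=1): c = -1.4060 + 0.1500i → escape time 5
(row=3, col=2): c = -1.0720 + 0.1500i → escape time 5
(row=3, col=3): c = -0.7380 + 0.1500i → escape time 5
(row=3, col=4): c = -0.4040 + 0.1500i → escape time 5
(row=3, col=5): c = -0.0700 + 0.1500i → escape time 5

Answer: 233455
335555
355555
455555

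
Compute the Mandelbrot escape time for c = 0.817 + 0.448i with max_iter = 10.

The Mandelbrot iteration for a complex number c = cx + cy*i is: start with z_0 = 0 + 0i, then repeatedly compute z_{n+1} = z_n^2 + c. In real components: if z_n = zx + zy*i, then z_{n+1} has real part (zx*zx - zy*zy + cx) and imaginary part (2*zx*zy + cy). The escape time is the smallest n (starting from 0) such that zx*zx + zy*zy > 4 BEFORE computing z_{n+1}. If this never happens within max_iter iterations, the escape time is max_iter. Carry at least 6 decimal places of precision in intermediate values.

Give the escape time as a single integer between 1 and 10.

z_0 = 0 + 0i, c = 0.8170 + 0.4480i
Iter 1: z = 0.8170 + 0.4480i, |z|^2 = 0.8682
Iter 2: z = 1.2838 + 1.1800i, |z|^2 = 3.0406
Iter 3: z = 1.0726 + 3.4778i, |z|^2 = 13.2457
Escaped at iteration 3

Answer: 3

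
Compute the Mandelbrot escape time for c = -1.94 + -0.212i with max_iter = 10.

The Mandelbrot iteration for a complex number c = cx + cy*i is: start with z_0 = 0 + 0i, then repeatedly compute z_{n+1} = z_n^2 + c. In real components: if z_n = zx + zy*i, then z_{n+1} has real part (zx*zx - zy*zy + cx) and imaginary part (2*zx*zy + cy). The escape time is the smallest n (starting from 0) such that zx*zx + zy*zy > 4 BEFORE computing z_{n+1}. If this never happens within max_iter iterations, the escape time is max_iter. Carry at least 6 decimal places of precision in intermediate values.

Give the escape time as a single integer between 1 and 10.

z_0 = 0 + 0i, c = -1.9400 + -0.2120i
Iter 1: z = -1.9400 + -0.2120i, |z|^2 = 3.8085
Iter 2: z = 1.7787 + 0.6106i, |z|^2 = 3.5364
Iter 3: z = 0.8508 + 1.9600i, |z|^2 = 4.5653
Escaped at iteration 3

Answer: 3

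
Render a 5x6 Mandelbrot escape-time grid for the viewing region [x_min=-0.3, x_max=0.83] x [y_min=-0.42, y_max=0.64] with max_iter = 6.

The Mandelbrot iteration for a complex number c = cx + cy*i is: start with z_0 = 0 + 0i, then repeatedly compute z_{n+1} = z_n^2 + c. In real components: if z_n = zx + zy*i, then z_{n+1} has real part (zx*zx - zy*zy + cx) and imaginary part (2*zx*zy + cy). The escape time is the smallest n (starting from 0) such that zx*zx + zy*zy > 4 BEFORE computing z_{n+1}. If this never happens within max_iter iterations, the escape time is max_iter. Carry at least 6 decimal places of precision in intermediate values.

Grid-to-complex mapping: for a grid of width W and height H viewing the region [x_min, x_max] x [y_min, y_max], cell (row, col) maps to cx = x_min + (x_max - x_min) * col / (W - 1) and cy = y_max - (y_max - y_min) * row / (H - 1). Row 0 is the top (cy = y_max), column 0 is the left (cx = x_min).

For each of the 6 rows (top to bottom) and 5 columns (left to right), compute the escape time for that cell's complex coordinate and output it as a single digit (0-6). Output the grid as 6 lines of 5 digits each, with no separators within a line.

(row=0, col=0): c = -0.3000 + 0.6400i → escape time 6
(row=0, col=1): c = -0.0175 + 0.6400i → escape time 6
(row=0, col=2): c = 0.2650 + 0.6400i → escape time 6
(row=0, col=3): c = 0.5475 + 0.6400i → escape time 3
(row=0, col=4): c = 0.8300 + 0.6400i → escape time 2
(row=1, col=0): c = -0.3000 + 0.4280i → escape time 6
(row=1, col=1): c = -0.0175 + 0.4280i → escape time 6
(row=1, col=2): c = 0.2650 + 0.4280i → escape time 6
(row=1, col=3): c = 0.5475 + 0.4280i → escape time 4
(row=1, col=4): c = 0.8300 + 0.4280i → escape time 3
(row=2, col=0): c = -0.3000 + 0.2160i → escape time 6
(row=2, col=1): c = -0.0175 + 0.2160i → escape time 6
(row=2, col=2): c = 0.2650 + 0.2160i → escape time 6
(row=2, col=3): c = 0.5475 + 0.2160i → escape time 4
(row=2, col=4): c = 0.8300 + 0.2160i → escape time 3
(row=3, col=0): c = -0.3000 + 0.0040i → escape time 6
(row=3, col=1): c = -0.0175 + 0.0040i → escape time 6
(row=3, col=2): c = 0.2650 + 0.0040i → escape time 6
(row=3, col=3): c = 0.5475 + 0.0040i → escape time 4
(row=3, col=4): c = 0.8300 + 0.0040i → escape time 3
(row=4, col=0): c = -0.3000 + -0.2080i → escape time 6
(row=4, col=1): c = -0.0175 + -0.2080i → escape time 6
(row=4, col=2): c = 0.2650 + -0.2080i → escape time 6
(row=4, col=3): c = 0.5475 + -0.2080i → escape time 4
(row=4, col=4): c = 0.8300 + -0.2080i → escape time 3
(row=5, col=0): c = -0.3000 + -0.4200i → escape time 6
(row=5, col=1): c = -0.0175 + -0.4200i → escape time 6
(row=5, col=2): c = 0.2650 + -0.4200i → escape time 6
(row=5, col=3): c = 0.5475 + -0.4200i → escape time 4
(row=5, col=4): c = 0.8300 + -0.4200i → escape time 3

Answer: 66632
66643
66643
66643
66643
66643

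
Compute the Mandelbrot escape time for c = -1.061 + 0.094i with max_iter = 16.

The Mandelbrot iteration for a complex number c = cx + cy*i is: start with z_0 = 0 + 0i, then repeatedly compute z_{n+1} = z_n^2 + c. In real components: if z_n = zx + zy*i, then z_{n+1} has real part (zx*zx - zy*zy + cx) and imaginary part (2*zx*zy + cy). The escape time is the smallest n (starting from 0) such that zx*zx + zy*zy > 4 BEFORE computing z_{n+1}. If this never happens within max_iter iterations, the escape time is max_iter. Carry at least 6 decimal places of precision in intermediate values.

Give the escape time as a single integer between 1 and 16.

Answer: 16

Derivation:
z_0 = 0 + 0i, c = -1.0610 + 0.0940i
Iter 1: z = -1.0610 + 0.0940i, |z|^2 = 1.1346
Iter 2: z = 0.0559 + -0.1055i, |z|^2 = 0.0142
Iter 3: z = -1.0690 + 0.0822i, |z|^2 = 1.1495
Iter 4: z = 0.0750 + -0.0818i, |z|^2 = 0.0123
Iter 5: z = -1.0621 + 0.0817i, |z|^2 = 1.1347
Iter 6: z = 0.0603 + -0.0796i, |z|^2 = 0.0100
Iter 7: z = -1.0637 + 0.0844i, |z|^2 = 1.1386
Iter 8: z = 0.0633 + -0.0856i, |z|^2 = 0.0113
Iter 9: z = -1.0643 + 0.0832i, |z|^2 = 1.1397
Iter 10: z = 0.0648 + -0.0830i, |z|^2 = 0.0111
Iter 11: z = -1.0637 + 0.0832i, |z|^2 = 1.1384
Iter 12: z = 0.0635 + -0.0831i, |z|^2 = 0.0109
Iter 13: z = -1.0639 + 0.0834i, |z|^2 = 1.1388
Iter 14: z = 0.0639 + -0.0836i, |z|^2 = 0.0111
Iter 15: z = -1.0639 + 0.0833i, |z|^2 = 1.1388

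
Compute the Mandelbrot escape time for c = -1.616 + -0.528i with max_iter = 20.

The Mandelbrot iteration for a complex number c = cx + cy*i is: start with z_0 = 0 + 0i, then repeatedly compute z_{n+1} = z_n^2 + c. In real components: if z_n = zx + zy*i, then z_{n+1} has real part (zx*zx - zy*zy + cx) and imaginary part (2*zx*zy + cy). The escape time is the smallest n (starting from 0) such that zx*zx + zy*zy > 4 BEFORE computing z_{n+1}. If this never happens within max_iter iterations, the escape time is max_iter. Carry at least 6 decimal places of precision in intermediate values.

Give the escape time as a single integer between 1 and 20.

z_0 = 0 + 0i, c = -1.6160 + -0.5280i
Iter 1: z = -1.6160 + -0.5280i, |z|^2 = 2.8902
Iter 2: z = 0.7167 + 1.1785i, |z|^2 = 1.9025
Iter 3: z = -2.4912 + 1.1612i, |z|^2 = 7.5546
Escaped at iteration 3

Answer: 3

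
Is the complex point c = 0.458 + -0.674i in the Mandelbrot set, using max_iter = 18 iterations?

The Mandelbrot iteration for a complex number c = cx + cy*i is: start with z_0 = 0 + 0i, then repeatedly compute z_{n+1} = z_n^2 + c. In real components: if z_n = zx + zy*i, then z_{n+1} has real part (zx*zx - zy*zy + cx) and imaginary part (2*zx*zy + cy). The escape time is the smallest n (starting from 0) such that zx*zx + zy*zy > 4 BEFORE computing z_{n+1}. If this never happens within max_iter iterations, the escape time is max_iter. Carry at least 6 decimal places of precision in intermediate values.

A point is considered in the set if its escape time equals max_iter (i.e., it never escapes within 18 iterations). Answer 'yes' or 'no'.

z_0 = 0 + 0i, c = 0.4580 + -0.6740i
Iter 1: z = 0.4580 + -0.6740i, |z|^2 = 0.6640
Iter 2: z = 0.2135 + -1.2914i, |z|^2 = 1.7132
Iter 3: z = -1.1641 + -1.2254i, |z|^2 = 2.8567
Iter 4: z = 0.3115 + 2.1789i, |z|^2 = 4.8448
Escaped at iteration 4

Answer: no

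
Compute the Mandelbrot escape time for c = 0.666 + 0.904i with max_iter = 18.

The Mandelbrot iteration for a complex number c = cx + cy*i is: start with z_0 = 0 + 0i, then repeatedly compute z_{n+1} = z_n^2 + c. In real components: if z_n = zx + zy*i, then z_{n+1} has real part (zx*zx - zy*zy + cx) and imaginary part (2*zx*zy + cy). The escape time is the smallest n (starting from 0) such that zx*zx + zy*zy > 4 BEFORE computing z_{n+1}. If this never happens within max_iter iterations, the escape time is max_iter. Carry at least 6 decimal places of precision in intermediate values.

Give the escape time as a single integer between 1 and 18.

z_0 = 0 + 0i, c = 0.6660 + 0.9040i
Iter 1: z = 0.6660 + 0.9040i, |z|^2 = 1.2608
Iter 2: z = 0.2923 + 2.1081i, |z|^2 = 4.5297
Escaped at iteration 2

Answer: 2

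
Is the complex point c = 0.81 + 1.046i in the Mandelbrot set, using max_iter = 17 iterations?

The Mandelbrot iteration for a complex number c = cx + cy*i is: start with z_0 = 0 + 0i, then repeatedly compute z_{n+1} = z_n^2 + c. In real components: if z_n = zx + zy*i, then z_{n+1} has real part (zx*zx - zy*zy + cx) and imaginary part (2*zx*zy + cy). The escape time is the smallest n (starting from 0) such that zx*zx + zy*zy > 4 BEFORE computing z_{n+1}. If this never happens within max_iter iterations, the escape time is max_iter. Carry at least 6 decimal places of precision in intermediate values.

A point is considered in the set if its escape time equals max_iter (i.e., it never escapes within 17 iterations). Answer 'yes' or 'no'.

Answer: no

Derivation:
z_0 = 0 + 0i, c = 0.8100 + 1.0460i
Iter 1: z = 0.8100 + 1.0460i, |z|^2 = 1.7502
Iter 2: z = 0.3720 + 2.7405i, |z|^2 = 7.6488
Escaped at iteration 2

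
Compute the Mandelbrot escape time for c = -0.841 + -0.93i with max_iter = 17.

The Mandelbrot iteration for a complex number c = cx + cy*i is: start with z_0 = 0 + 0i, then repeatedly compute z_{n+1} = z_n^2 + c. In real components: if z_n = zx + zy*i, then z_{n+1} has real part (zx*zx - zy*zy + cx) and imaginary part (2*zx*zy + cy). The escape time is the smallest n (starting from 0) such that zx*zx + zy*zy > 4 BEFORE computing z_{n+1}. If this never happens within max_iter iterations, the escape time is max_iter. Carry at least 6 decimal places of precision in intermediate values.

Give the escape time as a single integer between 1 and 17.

z_0 = 0 + 0i, c = -0.8410 + -0.9300i
Iter 1: z = -0.8410 + -0.9300i, |z|^2 = 1.5722
Iter 2: z = -0.9986 + 0.6343i, |z|^2 = 1.3995
Iter 3: z = -0.2460 + -2.1968i, |z|^2 = 4.8863
Escaped at iteration 3

Answer: 3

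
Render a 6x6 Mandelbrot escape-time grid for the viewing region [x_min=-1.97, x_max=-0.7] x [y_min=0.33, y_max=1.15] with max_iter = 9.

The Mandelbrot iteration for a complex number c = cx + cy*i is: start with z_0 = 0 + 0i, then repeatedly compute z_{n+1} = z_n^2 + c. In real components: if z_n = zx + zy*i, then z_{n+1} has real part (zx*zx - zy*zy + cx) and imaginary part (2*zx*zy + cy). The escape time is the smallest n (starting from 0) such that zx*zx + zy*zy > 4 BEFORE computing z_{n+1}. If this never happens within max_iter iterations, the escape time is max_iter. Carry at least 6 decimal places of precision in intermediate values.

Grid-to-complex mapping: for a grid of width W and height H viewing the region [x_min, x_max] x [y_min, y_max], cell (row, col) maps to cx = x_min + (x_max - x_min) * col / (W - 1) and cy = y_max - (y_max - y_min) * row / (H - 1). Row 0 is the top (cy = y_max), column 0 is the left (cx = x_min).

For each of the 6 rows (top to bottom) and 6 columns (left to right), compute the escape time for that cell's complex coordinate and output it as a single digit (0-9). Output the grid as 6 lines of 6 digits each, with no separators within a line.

Answer: 112333
123334
123334
133346
133559
245999

Derivation:
(row=0, col=0): c = -1.9700 + 1.1500i → escape time 1
(row=0, col=1): c = -1.7160 + 1.1500i → escape time 1
(row=0, col=2): c = -1.4620 + 1.1500i → escape time 2
(row=0, col=3): c = -1.2080 + 1.1500i → escape time 3
(row=0, col=4): c = -0.9540 + 1.1500i → escape time 3
(row=0, col=5): c = -0.7000 + 1.1500i → escape time 3
(row=1, col=0): c = -1.9700 + 0.9860i → escape time 1
(row=1, col=1): c = -1.7160 + 0.9860i → escape time 2
(row=1, col=2): c = -1.4620 + 0.9860i → escape time 3
(row=1, col=3): c = -1.2080 + 0.9860i → escape time 3
(row=1, col=4): c = -0.9540 + 0.9860i → escape time 3
(row=1, col=5): c = -0.7000 + 0.9860i → escape time 4
(row=2, col=0): c = -1.9700 + 0.8220i → escape time 1
(row=2, col=1): c = -1.7160 + 0.8220i → escape time 2
(row=2, col=2): c = -1.4620 + 0.8220i → escape time 3
(row=2, col=3): c = -1.2080 + 0.8220i → escape time 3
(row=2, col=4): c = -0.9540 + 0.8220i → escape time 3
(row=2, col=5): c = -0.7000 + 0.8220i → escape time 4
(row=3, col=0): c = -1.9700 + 0.6580i → escape time 1
(row=3, col=1): c = -1.7160 + 0.6580i → escape time 3
(row=3, col=2): c = -1.4620 + 0.6580i → escape time 3
(row=3, col=3): c = -1.2080 + 0.6580i → escape time 3
(row=3, col=4): c = -0.9540 + 0.6580i → escape time 4
(row=3, col=5): c = -0.7000 + 0.6580i → escape time 6
(row=4, col=0): c = -1.9700 + 0.4940i → escape time 1
(row=4, col=1): c = -1.7160 + 0.4940i → escape time 3
(row=4, col=2): c = -1.4620 + 0.4940i → escape time 3
(row=4, col=3): c = -1.2080 + 0.4940i → escape time 5
(row=4, col=4): c = -0.9540 + 0.4940i → escape time 5
(row=4, col=5): c = -0.7000 + 0.4940i → escape time 9
(row=5, col=0): c = -1.9700 + 0.3300i → escape time 2
(row=5, col=1): c = -1.7160 + 0.3300i → escape time 4
(row=5, col=2): c = -1.4620 + 0.3300i → escape time 5
(row=5, col=3): c = -1.2080 + 0.3300i → escape time 9
(row=5, col=4): c = -0.9540 + 0.3300i → escape time 9
(row=5, col=5): c = -0.7000 + 0.3300i → escape time 9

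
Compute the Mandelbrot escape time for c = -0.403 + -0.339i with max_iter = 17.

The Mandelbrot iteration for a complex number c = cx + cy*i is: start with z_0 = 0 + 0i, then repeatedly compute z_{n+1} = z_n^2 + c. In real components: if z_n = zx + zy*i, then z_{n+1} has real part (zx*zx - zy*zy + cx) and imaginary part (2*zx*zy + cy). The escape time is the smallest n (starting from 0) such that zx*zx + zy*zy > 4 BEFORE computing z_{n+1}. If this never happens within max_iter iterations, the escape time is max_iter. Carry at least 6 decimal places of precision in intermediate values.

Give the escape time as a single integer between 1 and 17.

Answer: 17

Derivation:
z_0 = 0 + 0i, c = -0.4030 + -0.3390i
Iter 1: z = -0.4030 + -0.3390i, |z|^2 = 0.2773
Iter 2: z = -0.3555 + -0.0658i, |z|^2 = 0.1307
Iter 3: z = -0.2809 + -0.2922i, |z|^2 = 0.1643
Iter 4: z = -0.4095 + -0.1748i, |z|^2 = 0.1982
Iter 5: z = -0.2659 + -0.1958i, |z|^2 = 0.1090
Iter 6: z = -0.3707 + -0.2349i, |z|^2 = 0.1925
Iter 7: z = -0.3208 + -0.1649i, |z|^2 = 0.1301
Iter 8: z = -0.3273 + -0.2332i, |z|^2 = 0.1615
Iter 9: z = -0.3503 + -0.1863i, |z|^2 = 0.1574
Iter 10: z = -0.3150 + -0.2085i, |z|^2 = 0.1427
Iter 11: z = -0.3472 + -0.2077i, |z|^2 = 0.1637
Iter 12: z = -0.3256 + -0.1948i, |z|^2 = 0.1439
Iter 13: z = -0.3350 + -0.2122i, |z|^2 = 0.1572
Iter 14: z = -0.3358 + -0.1969i, |z|^2 = 0.1515
Iter 15: z = -0.3290 + -0.2068i, |z|^2 = 0.1510
Iter 16: z = -0.3375 + -0.2029i, |z|^2 = 0.1551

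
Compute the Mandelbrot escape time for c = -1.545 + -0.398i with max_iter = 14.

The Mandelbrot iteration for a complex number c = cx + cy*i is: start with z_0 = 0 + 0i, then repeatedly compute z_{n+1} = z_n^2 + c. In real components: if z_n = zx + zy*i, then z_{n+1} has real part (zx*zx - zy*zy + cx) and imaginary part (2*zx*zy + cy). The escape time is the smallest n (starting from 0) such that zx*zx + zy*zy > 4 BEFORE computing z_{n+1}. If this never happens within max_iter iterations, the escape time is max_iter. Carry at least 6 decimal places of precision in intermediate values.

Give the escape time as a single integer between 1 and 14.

Answer: 4

Derivation:
z_0 = 0 + 0i, c = -1.5450 + -0.3980i
Iter 1: z = -1.5450 + -0.3980i, |z|^2 = 2.5454
Iter 2: z = 0.6836 + 0.8318i, |z|^2 = 1.1593
Iter 3: z = -1.7696 + 0.7393i, |z|^2 = 3.6780
Iter 4: z = 1.0399 + -3.0145i, |z|^2 = 10.1686
Escaped at iteration 4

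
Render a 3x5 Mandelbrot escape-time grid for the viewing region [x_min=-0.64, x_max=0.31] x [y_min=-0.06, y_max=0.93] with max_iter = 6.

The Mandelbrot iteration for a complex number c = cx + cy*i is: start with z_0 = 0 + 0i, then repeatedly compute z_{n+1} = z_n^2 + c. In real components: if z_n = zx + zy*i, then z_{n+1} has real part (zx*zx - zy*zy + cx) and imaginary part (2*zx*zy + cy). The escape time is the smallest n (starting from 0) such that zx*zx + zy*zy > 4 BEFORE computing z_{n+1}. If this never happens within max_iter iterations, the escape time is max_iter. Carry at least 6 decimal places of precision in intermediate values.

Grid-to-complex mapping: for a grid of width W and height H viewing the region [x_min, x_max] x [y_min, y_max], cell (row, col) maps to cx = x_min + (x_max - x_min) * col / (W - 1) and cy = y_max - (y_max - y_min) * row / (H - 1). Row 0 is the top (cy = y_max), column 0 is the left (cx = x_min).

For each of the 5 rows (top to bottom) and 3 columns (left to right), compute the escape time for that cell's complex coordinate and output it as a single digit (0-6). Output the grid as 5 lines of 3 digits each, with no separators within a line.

Answer: 464
666
666
666
666

Derivation:
(row=0, col=0): c = -0.6400 + 0.9300i → escape time 4
(row=0, col=1): c = -0.1650 + 0.9300i → escape time 6
(row=0, col=2): c = 0.3100 + 0.9300i → escape time 4
(row=1, col=0): c = -0.6400 + 0.6825i → escape time 6
(row=1, col=1): c = -0.1650 + 0.6825i → escape time 6
(row=1, col=2): c = 0.3100 + 0.6825i → escape time 6
(row=2, col=0): c = -0.6400 + 0.4350i → escape time 6
(row=2, col=1): c = -0.1650 + 0.4350i → escape time 6
(row=2, col=2): c = 0.3100 + 0.4350i → escape time 6
(row=3, col=0): c = -0.6400 + 0.1875i → escape time 6
(row=3, col=1): c = -0.1650 + 0.1875i → escape time 6
(row=3, col=2): c = 0.3100 + 0.1875i → escape time 6
(row=4, col=0): c = -0.6400 + -0.0600i → escape time 6
(row=4, col=1): c = -0.1650 + -0.0600i → escape time 6
(row=4, col=2): c = 0.3100 + -0.0600i → escape time 6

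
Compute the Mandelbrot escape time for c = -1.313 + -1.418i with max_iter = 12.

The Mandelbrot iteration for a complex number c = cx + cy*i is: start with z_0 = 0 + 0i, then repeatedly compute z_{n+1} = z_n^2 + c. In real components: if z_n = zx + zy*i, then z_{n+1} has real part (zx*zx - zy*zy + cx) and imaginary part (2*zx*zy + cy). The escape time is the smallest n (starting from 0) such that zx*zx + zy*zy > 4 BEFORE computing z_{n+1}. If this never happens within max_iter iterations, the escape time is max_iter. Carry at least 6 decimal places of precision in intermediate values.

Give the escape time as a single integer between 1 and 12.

z_0 = 0 + 0i, c = -1.3130 + -1.4180i
Iter 1: z = -1.3130 + -1.4180i, |z|^2 = 3.7347
Iter 2: z = -1.5998 + 2.3057i, |z|^2 = 7.8753
Escaped at iteration 2

Answer: 2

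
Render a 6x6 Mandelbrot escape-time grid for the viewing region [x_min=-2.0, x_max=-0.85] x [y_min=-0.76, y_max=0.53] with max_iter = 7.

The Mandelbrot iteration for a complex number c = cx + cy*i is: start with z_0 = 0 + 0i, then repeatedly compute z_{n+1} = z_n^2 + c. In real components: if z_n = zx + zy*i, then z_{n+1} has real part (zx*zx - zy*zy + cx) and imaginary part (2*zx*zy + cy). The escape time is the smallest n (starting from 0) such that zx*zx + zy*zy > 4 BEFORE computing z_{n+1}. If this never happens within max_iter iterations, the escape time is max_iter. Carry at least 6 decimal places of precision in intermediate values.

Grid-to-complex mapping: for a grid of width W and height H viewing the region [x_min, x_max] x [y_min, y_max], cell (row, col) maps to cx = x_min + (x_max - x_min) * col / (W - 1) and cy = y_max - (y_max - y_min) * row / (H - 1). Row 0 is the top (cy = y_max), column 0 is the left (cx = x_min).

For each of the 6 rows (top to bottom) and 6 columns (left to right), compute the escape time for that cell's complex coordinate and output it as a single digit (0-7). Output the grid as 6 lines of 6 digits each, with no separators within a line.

(row=0, col=0): c = -2.0000 + 0.5300i → escape time 1
(row=0, col=1): c = -1.7700 + 0.5300i → escape time 3
(row=0, col=2): c = -1.5400 + 0.5300i → escape time 3
(row=0, col=3): c = -1.3100 + 0.5300i → escape time 3
(row=0, col=4): c = -1.0800 + 0.5300i → escape time 5
(row=0, col=5): c = -0.8500 + 0.5300i → escape time 5
(row=1, col=0): c = -2.0000 + 0.2720i → escape time 1
(row=1, col=1): c = -1.7700 + 0.2720i → escape time 4
(row=1, col=2): c = -1.5400 + 0.2720i → escape time 5
(row=1, col=3): c = -1.3100 + 0.2720i → escape time 7
(row=1, col=4): c = -1.0800 + 0.2720i → escape time 7
(row=1, col=5): c = -0.8500 + 0.2720i → escape time 7
(row=2, col=0): c = -2.0000 + 0.0140i → escape time 1
(row=2, col=1): c = -1.7700 + 0.0140i → escape time 7
(row=2, col=2): c = -1.5400 + 0.0140i → escape time 7
(row=2, col=3): c = -1.3100 + 0.0140i → escape time 7
(row=2, col=4): c = -1.0800 + 0.0140i → escape time 7
(row=2, col=5): c = -0.8500 + 0.0140i → escape time 7
(row=3, col=0): c = -2.0000 + -0.2440i → escape time 1
(row=3, col=1): c = -1.7700 + -0.2440i → escape time 4
(row=3, col=2): c = -1.5400 + -0.2440i → escape time 5
(row=3, col=3): c = -1.3100 + -0.2440i → escape time 7
(row=3, col=4): c = -1.0800 + -0.2440i → escape time 7
(row=3, col=5): c = -0.8500 + -0.2440i → escape time 7
(row=4, col=0): c = -2.0000 + -0.5020i → escape time 1
(row=4, col=1): c = -1.7700 + -0.5020i → escape time 3
(row=4, col=2): c = -1.5400 + -0.5020i → escape time 3
(row=4, col=3): c = -1.3100 + -0.5020i → escape time 4
(row=4, col=4): c = -1.0800 + -0.5020i → escape time 5
(row=4, col=5): c = -0.8500 + -0.5020i → escape time 6
(row=5, col=0): c = -2.0000 + -0.7600i → escape time 1
(row=5, col=1): c = -1.7700 + -0.7600i → escape time 2
(row=5, col=2): c = -1.5400 + -0.7600i → escape time 3
(row=5, col=3): c = -1.3100 + -0.7600i → escape time 3
(row=5, col=4): c = -1.0800 + -0.7600i → escape time 3
(row=5, col=5): c = -0.8500 + -0.7600i → escape time 4

Answer: 133355
145777
177777
145777
133456
123334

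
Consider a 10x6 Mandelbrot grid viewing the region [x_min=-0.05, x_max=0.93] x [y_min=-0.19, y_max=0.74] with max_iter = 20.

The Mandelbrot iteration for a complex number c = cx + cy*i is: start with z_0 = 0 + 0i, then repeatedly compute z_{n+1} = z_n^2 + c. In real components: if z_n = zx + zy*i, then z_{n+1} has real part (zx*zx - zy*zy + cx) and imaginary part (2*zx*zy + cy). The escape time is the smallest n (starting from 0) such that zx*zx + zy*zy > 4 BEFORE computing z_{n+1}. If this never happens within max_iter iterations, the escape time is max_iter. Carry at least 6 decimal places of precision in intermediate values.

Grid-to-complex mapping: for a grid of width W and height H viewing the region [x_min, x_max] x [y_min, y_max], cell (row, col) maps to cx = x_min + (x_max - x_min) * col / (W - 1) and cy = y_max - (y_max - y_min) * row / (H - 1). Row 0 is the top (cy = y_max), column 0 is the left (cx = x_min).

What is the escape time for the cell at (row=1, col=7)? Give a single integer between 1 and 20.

Answer: 3

Derivation:
z_0 = 0 + 0i, c = 0.7122 + 0.5540i
Iter 1: z = 0.7122 + 0.5540i, |z|^2 = 0.8142
Iter 2: z = 0.9126 + 1.3431i, |z|^2 = 2.6368
Iter 3: z = -0.2590 + 3.0054i, |z|^2 = 9.0996
Escaped at iteration 3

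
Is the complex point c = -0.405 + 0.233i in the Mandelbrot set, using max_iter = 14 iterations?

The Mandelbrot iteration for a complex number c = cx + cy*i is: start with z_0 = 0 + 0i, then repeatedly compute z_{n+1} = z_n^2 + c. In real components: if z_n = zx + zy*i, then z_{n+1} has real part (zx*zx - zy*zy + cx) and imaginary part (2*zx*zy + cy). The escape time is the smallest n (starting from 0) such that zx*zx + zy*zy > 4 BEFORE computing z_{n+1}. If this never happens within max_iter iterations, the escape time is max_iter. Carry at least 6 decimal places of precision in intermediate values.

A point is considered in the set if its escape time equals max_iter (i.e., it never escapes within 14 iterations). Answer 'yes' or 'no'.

z_0 = 0 + 0i, c = -0.4050 + 0.2330i
Iter 1: z = -0.4050 + 0.2330i, |z|^2 = 0.2183
Iter 2: z = -0.2953 + 0.0443i, |z|^2 = 0.0891
Iter 3: z = -0.3198 + 0.2069i, |z|^2 = 0.1450
Iter 4: z = -0.3455 + 0.1007i, |z|^2 = 0.1295
Iter 5: z = -0.2957 + 0.1634i, |z|^2 = 0.1142
Iter 6: z = -0.3442 + 0.1363i, |z|^2 = 0.1371
Iter 7: z = -0.3051 + 0.1391i, |z|^2 = 0.1124
Iter 8: z = -0.3313 + 0.1481i, |z|^2 = 0.1317
Iter 9: z = -0.3172 + 0.1349i, |z|^2 = 0.1188
Iter 10: z = -0.3226 + 0.1474i, |z|^2 = 0.1258
Iter 11: z = -0.3227 + 0.1379i, |z|^2 = 0.1231
Iter 12: z = -0.3199 + 0.1440i, |z|^2 = 0.1231
Iter 13: z = -0.3234 + 0.1409i, |z|^2 = 0.1244
Did not escape in 14 iterations → in set

Answer: yes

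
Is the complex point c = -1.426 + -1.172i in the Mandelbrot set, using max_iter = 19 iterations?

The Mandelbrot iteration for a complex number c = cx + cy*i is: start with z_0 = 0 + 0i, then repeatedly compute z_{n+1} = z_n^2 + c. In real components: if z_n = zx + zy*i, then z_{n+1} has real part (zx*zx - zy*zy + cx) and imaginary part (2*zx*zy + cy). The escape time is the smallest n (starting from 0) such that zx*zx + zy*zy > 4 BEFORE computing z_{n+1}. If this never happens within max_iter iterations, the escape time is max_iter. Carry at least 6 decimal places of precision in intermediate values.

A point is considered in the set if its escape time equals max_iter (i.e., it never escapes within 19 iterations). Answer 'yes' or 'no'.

Answer: no

Derivation:
z_0 = 0 + 0i, c = -1.4260 + -1.1720i
Iter 1: z = -1.4260 + -1.1720i, |z|^2 = 3.4071
Iter 2: z = -0.7661 + 2.1705i, |z|^2 = 5.2982
Escaped at iteration 2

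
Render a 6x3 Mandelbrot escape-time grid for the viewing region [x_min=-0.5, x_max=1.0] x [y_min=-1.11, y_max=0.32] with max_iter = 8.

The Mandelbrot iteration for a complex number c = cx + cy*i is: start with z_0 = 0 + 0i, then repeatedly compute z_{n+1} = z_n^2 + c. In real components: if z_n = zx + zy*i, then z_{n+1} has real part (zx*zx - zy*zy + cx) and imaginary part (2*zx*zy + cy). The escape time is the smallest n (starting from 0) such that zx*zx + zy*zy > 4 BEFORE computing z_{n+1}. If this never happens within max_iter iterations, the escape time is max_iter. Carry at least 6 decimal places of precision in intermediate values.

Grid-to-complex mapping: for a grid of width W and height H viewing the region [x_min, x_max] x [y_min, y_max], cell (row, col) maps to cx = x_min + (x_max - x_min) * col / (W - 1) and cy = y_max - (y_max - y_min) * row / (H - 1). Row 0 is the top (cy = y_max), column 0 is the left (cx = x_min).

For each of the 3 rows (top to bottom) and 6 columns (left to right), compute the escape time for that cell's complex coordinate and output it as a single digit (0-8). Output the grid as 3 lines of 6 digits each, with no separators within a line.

Answer: 888832
888832
384222

Derivation:
(row=0, col=0): c = -0.5000 + 0.3200i → escape time 8
(row=0, col=1): c = -0.2000 + 0.3200i → escape time 8
(row=0, col=2): c = 0.1000 + 0.3200i → escape time 8
(row=0, col=3): c = 0.4000 + 0.3200i → escape time 8
(row=0, col=4): c = 0.7000 + 0.3200i → escape time 3
(row=0, col=5): c = 1.0000 + 0.3200i → escape time 2
(row=1, col=0): c = -0.5000 + -0.3950i → escape time 8
(row=1, col=1): c = -0.2000 + -0.3950i → escape time 8
(row=1, col=2): c = 0.1000 + -0.3950i → escape time 8
(row=1, col=3): c = 0.4000 + -0.3950i → escape time 8
(row=1, col=4): c = 0.7000 + -0.3950i → escape time 3
(row=1, col=5): c = 1.0000 + -0.3950i → escape time 2
(row=2, col=0): c = -0.5000 + -1.1100i → escape time 3
(row=2, col=1): c = -0.2000 + -1.1100i → escape time 8
(row=2, col=2): c = 0.1000 + -1.1100i → escape time 4
(row=2, col=3): c = 0.4000 + -1.1100i → escape time 2
(row=2, col=4): c = 0.7000 + -1.1100i → escape time 2
(row=2, col=5): c = 1.0000 + -1.1100i → escape time 2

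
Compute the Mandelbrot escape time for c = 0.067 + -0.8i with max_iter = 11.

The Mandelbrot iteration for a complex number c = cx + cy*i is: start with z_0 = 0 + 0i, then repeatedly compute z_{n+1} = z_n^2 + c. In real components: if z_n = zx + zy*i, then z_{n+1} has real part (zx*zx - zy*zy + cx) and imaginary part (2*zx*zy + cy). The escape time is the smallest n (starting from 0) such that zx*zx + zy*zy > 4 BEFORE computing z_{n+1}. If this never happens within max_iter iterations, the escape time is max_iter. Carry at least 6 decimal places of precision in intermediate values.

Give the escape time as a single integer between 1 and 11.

Answer: 7

Derivation:
z_0 = 0 + 0i, c = 0.0670 + -0.8000i
Iter 1: z = 0.0670 + -0.8000i, |z|^2 = 0.6445
Iter 2: z = -0.5685 + -0.9072i, |z|^2 = 1.1462
Iter 3: z = -0.4328 + 0.2315i, |z|^2 = 0.2409
Iter 4: z = 0.2007 + -1.0004i, |z|^2 = 1.0411
Iter 5: z = -0.8935 + -1.2016i, |z|^2 = 2.2422
Iter 6: z = -0.5785 + 1.3473i, |z|^2 = 2.1499
Iter 7: z = -1.4135 + -2.3589i, |z|^2 = 7.5622
Escaped at iteration 7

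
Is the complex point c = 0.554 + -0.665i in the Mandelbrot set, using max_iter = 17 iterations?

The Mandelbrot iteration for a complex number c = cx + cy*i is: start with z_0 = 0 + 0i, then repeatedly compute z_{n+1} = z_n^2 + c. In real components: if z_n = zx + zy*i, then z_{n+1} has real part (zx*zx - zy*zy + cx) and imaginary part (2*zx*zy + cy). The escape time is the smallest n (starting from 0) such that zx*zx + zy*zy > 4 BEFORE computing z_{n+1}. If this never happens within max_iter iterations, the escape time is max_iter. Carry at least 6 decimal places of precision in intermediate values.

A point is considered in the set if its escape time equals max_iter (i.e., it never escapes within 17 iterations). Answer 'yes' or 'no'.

z_0 = 0 + 0i, c = 0.5540 + -0.6650i
Iter 1: z = 0.5540 + -0.6650i, |z|^2 = 0.7491
Iter 2: z = 0.4187 + -1.4018i, |z|^2 = 2.1404
Iter 3: z = -1.2358 + -1.8389i, |z|^2 = 4.9086
Escaped at iteration 3

Answer: no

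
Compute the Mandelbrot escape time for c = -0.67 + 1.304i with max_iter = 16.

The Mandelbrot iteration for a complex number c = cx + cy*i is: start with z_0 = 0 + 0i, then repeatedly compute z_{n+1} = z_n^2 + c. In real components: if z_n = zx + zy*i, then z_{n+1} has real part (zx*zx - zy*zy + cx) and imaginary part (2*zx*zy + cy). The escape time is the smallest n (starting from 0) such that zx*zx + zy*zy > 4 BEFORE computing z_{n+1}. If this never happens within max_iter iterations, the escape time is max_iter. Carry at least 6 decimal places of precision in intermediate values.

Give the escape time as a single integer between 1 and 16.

z_0 = 0 + 0i, c = -0.6700 + 1.3040i
Iter 1: z = -0.6700 + 1.3040i, |z|^2 = 2.1493
Iter 2: z = -1.9215 + -0.4434i, |z|^2 = 3.8888
Iter 3: z = 2.8257 + 3.0078i, |z|^2 = 17.0315
Escaped at iteration 3

Answer: 3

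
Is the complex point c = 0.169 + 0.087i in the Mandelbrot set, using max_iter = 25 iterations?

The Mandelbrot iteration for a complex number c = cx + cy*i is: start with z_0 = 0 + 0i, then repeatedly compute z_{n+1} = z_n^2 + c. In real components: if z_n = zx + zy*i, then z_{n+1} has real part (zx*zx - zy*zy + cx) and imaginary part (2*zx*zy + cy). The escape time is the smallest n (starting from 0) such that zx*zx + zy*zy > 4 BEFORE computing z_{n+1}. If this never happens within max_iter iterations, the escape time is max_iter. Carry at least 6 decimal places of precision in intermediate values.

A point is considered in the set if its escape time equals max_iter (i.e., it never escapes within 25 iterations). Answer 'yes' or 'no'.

Answer: yes

Derivation:
z_0 = 0 + 0i, c = 0.1690 + 0.0870i
Iter 1: z = 0.1690 + 0.0870i, |z|^2 = 0.0361
Iter 2: z = 0.1900 + 0.1164i, |z|^2 = 0.0496
Iter 3: z = 0.1915 + 0.1312i, |z|^2 = 0.0539
Iter 4: z = 0.1885 + 0.1373i, |z|^2 = 0.0544
Iter 5: z = 0.1857 + 0.1387i, |z|^2 = 0.0537
Iter 6: z = 0.1842 + 0.1385i, |z|^2 = 0.0531
Iter 7: z = 0.1838 + 0.1380i, |z|^2 = 0.0528
Iter 8: z = 0.1837 + 0.1377i, |z|^2 = 0.0527
Iter 9: z = 0.1838 + 0.1376i, |z|^2 = 0.0527
Iter 10: z = 0.1838 + 0.1376i, |z|^2 = 0.0527
Iter 11: z = 0.1839 + 0.1376i, |z|^2 = 0.0527
Iter 12: z = 0.1839 + 0.1376i, |z|^2 = 0.0527
Iter 13: z = 0.1839 + 0.1376i, |z|^2 = 0.0527
Iter 14: z = 0.1839 + 0.1376i, |z|^2 = 0.0527
Iter 15: z = 0.1839 + 0.1376i, |z|^2 = 0.0527
Iter 16: z = 0.1839 + 0.1376i, |z|^2 = 0.0527
Iter 17: z = 0.1839 + 0.1376i, |z|^2 = 0.0527
Iter 18: z = 0.1839 + 0.1376i, |z|^2 = 0.0527
Iter 19: z = 0.1839 + 0.1376i, |z|^2 = 0.0527
Iter 20: z = 0.1839 + 0.1376i, |z|^2 = 0.0527
Iter 21: z = 0.1839 + 0.1376i, |z|^2 = 0.0527
Iter 22: z = 0.1839 + 0.1376i, |z|^2 = 0.0527
Iter 23: z = 0.1839 + 0.1376i, |z|^2 = 0.0527
Iter 24: z = 0.1839 + 0.1376i, |z|^2 = 0.0527
Did not escape in 25 iterations → in set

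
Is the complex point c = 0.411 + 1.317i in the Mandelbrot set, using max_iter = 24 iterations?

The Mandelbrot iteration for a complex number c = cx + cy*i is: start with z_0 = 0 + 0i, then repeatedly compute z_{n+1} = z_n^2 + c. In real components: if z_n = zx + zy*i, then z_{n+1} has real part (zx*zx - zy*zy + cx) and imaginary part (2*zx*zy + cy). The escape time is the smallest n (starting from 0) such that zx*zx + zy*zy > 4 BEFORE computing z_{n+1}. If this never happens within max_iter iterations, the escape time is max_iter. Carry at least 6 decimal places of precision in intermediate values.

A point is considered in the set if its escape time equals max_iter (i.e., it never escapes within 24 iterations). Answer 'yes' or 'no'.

Answer: no

Derivation:
z_0 = 0 + 0i, c = 0.4110 + 1.3170i
Iter 1: z = 0.4110 + 1.3170i, |z|^2 = 1.9034
Iter 2: z = -1.1546 + 2.3996i, |z|^2 = 7.0910
Escaped at iteration 2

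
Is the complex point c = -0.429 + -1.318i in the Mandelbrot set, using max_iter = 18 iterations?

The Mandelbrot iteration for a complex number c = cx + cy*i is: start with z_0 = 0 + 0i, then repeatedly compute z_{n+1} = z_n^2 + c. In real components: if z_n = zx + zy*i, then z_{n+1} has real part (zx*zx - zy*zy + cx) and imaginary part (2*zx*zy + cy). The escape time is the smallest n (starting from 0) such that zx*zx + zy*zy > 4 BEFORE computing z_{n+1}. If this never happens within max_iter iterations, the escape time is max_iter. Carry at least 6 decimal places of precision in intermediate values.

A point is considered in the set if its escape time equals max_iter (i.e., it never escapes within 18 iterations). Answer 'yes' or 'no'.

Answer: no

Derivation:
z_0 = 0 + 0i, c = -0.4290 + -1.3180i
Iter 1: z = -0.4290 + -1.3180i, |z|^2 = 1.9212
Iter 2: z = -1.9821 + -0.1872i, |z|^2 = 3.9637
Iter 3: z = 3.4646 + -0.5761i, |z|^2 = 12.3355
Escaped at iteration 3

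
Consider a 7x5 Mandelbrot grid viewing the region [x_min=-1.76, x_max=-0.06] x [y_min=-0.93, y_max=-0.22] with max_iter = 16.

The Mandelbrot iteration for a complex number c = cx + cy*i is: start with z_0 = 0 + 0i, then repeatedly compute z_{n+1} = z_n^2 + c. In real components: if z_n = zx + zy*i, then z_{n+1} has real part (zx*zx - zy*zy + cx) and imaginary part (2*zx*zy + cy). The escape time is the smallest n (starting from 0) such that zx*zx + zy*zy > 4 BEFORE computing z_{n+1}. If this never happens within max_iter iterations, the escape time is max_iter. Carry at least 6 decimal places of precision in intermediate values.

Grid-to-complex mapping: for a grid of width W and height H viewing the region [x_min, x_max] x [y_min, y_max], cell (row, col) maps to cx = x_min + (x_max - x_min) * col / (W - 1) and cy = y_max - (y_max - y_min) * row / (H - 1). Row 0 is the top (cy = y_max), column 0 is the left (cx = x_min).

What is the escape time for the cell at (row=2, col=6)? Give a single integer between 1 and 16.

z_0 = 0 + 0i, c = -0.0600 + -0.5750i
Iter 1: z = -0.0600 + -0.5750i, |z|^2 = 0.3342
Iter 2: z = -0.3870 + -0.5060i, |z|^2 = 0.4058
Iter 3: z = -0.1662 + -0.1833i, |z|^2 = 0.0612
Iter 4: z = -0.0660 + -0.5140i, |z|^2 = 0.2686
Iter 5: z = -0.3199 + -0.5072i, |z|^2 = 0.3596
Iter 6: z = -0.2149 + -0.2505i, |z|^2 = 0.1089
Iter 7: z = -0.0766 + -0.4673i, |z|^2 = 0.2243
Iter 8: z = -0.2725 + -0.5034i, |z|^2 = 0.3277
Iter 9: z = -0.2392 + -0.3006i, |z|^2 = 0.1476
Iter 10: z = -0.0932 + -0.4312i, |z|^2 = 0.1946
Iter 11: z = -0.2373 + -0.4947i, |z|^2 = 0.3010
Iter 12: z = -0.2484 + -0.3403i, |z|^2 = 0.1775
Iter 13: z = -0.1141 + -0.4060i, |z|^2 = 0.1778
Iter 14: z = -0.2118 + -0.4824i, |z|^2 = 0.2775
Iter 15: z = -0.2478 + -0.3707i, |z|^2 = 0.1988

Answer: 16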